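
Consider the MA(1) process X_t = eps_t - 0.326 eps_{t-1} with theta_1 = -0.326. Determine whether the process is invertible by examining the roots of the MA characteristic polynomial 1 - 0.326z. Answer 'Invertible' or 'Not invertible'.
\text{Invertible}

The MA(q) characteristic polynomial is P(z) = 1 - 0.326z.
Invertibility requires all roots to lie outside the unit circle, i.e. |z| > 1 for every root.
This is linear in z: 1 + (-0.326) z = 0  =>  z = -1/(-0.326) = 3.067485,  |z| = 3.067485.
Moduli of all roots: 3.0675.
All moduli strictly greater than 1? Yes.
Verdict: Invertible.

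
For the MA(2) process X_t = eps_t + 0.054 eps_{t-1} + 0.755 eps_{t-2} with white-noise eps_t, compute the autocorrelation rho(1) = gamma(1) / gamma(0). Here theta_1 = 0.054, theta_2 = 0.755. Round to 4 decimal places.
\rho(1) = 0.0603

For an MA(q) process with theta_0 = 1, the autocovariance is
  gamma(k) = sigma^2 * sum_{i=0..q-k} theta_i * theta_{i+k},
and rho(k) = gamma(k) / gamma(0). Sigma^2 cancels.
  numerator   = (1)*(0.054) + (0.054)*(0.755) = 0.09477.
  denominator = (1)^2 + (0.054)^2 + (0.755)^2 = 1.572941.
  rho(1) = 0.09477 / 1.572941 = 0.0603.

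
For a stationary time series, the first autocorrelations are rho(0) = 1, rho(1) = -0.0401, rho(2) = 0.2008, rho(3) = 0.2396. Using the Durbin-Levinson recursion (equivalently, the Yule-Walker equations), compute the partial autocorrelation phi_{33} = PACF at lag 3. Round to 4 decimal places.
\phi_{33} = 0.2650

The PACF at lag k is phi_{kk}, the last component of the solution
to the Yule-Walker system G_k phi = r_k where
  (G_k)_{ij} = rho(|i - j|), (r_k)_i = rho(i), i,j = 1..k.
Equivalently, Durbin-Levinson gives phi_{kk} iteratively:
  phi_{11} = rho(1)
  phi_{kk} = [rho(k) - sum_{j=1..k-1} phi_{k-1,j} rho(k-j)]
            / [1 - sum_{j=1..k-1} phi_{k-1,j} rho(j)],
  phi_{k,j} = phi_{k-1,j} - phi_{kk} phi_{k-1,k-j},  j = 1..k-1.
Step k = 1:
  phi_11 = rho(1) = -0.0401.
Step k = 2:
  phi_22 = [rho(2) - phi_11 rho(1)] / [1 - phi_11 rho(1)] = [0.2008 - (-0.0401)(-0.0401)] / [1 - (-0.0401)(-0.0401)]
         = 0.19919199 / 0.99839199 = 0.199513.
  Update: phi_21 = phi_11 - phi_22 phi_11 = -0.0401 - (0.199513)(-0.0401) = -0.0321.
Step k = 3:
  phi_33 = [rho(3) - phi_21 rho(2) - phi_22 rho(1)] / [1 - phi_21 rho(1) - phi_22 rho(2)]
    numerator   = 0.2396 - (-0.0321)(0.2008) - (0.199513)(-0.0401) = 0.25404605
    denominator = 1 - (-0.0321)(-0.0401) - (0.199513)(0.2008) = 0.95865064
  phi_33 = 0.25404605 / 0.95865064 = 0.265.
Therefore phi_{33} = 0.2650.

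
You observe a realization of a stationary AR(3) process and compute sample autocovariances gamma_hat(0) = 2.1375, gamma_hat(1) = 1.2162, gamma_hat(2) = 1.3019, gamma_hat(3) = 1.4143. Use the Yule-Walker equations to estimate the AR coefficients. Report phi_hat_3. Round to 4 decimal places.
\hat\phi_{3} = 0.3980

The Yule-Walker equations for an AR(p) process read, in matrix form,
  Gamma_p phi = r_p,   with   (Gamma_p)_{ij} = gamma(|i - j|),
                       (r_p)_i = gamma(i),   i,j = 1..p.
Substitute the sample gammas (Toeplitz matrix and right-hand side of size 3):
  Gamma_p = [[2.1375, 1.2162, 1.3019], [1.2162, 2.1375, 1.2162], [1.3019, 1.2162, 2.1375]]
  r_p     = [1.2162, 1.3019, 1.4143]
Written out (R1..R3):
  (R1) 2.1375 phi_1 + 1.2162 phi_2 + 1.3019 phi_3 = 1.2162
  (R2) 1.2162 phi_1 + 2.1375 phi_2 + 1.2162 phi_3 = 1.3019
  (R3) 1.3019 phi_1 + 1.2162 phi_2 + 2.1375 phi_3 = 1.4143
Gaussian elimination:
  R2 <- R2 - (1.2162/2.1375) R1 = R2 - (0.568982) R1:  1.445504 phi_2 + 0.475442 phi_3 = 0.609904
  R3 <- R3 - (1.3019/2.1375) R1 = R3 - (0.609076) R1:  0.475442 phi_2 + 1.344544 phi_3 = 0.673542
  R3 <- R3 - (0.475442/1.445504) R2 = R3 - (0.328911) R2:  1.188166 phi_3 = 0.472938
Back-substitution:
  phi_hat_3 = 0.472938 / 1.188166 = 0.39804
  phi_hat_2 = (0.609904 - (0.475442)(0.39804)) / 1.445504 = 0.291012
  phi_hat_1 = (1.2162 - (1.2162)(0.291012) - (1.3019)(0.39804)) / 2.1375 = 0.160965
So phi_hat = [0.1610, 0.2910, 0.3980].
Therefore phi_hat_3 = 0.3980.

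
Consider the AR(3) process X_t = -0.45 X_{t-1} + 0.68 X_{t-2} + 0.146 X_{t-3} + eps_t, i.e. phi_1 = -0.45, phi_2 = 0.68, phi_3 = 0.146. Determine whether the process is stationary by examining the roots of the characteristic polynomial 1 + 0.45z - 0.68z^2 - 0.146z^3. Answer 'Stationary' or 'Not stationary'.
\text{Stationary}

The AR(p) characteristic polynomial is P(z) = 1 + 0.45z - 0.68z^2 - 0.146z^3.
Stationarity requires all roots to lie outside the unit circle, i.e. |z| > 1 for every root.
Degree 3: look for a simple real root z0 first, then factor out (1 - z/z0) and solve the remaining quadratic.
Testing z0 = -5: P(-5) = 1 + (0.45)(-5) + (-0.68)(-5)^2 + (-0.146)(-5)^3
  = 1 + (-2.25) + (-17) + (18.25) = 0.  So z_0 = -5 is a root, |z_0| = 5.
Divide out the factor (1 + 0.2 z) = (1 - z/z0) (since 1/z0 = -0.2):
  P(z) = (1 + 0.2 z)(1 + (0.25) z + (-0.73) z^2)
  [check: z-coef 0.25 - (-0.2) = 0.45; z^2-coef -0.73 - (-0.2)(0.25) = -0.68; z^3-coef -(-0.2)(-0.73) = -0.146.]
Remaining roots from the quadratic factor 1 + (0.25) z + (-0.73) z^2:
  Set 1 + (0.25) z + (-0.73) z^2 = 0, i.e. a z^2 + b z + c = 0 with a = -0.73, b = 0.25, c = 1.
  Discriminant D = b^2 - 4ac = (0.25)^2 - 4*(-0.73)*1 = 0.0625 - (-2.92) = 2.9825.
  D >= 0, so the roots are real: z = (-b +/- sqrt(D)) / (2a) = (-0.25 +/- 1.726992) / (-1.46).
    z_1 = (-0.25 + 1.726992) / (-1.46) = -1.0116,   |z_1| = 1.0116.
    z_2 = (-0.25 - 1.726992) / (-1.46) = 1.3541,   |z_2| = 1.3541.
Moduli of all roots: 5.0000, 1.0116, 1.3541.
All moduli strictly greater than 1? Yes.
Verdict: Stationary.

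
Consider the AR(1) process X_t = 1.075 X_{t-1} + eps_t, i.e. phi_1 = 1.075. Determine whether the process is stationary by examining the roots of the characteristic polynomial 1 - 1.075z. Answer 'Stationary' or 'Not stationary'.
\text{Not stationary}

The AR(p) characteristic polynomial is P(z) = 1 - 1.075z.
Stationarity requires all roots to lie outside the unit circle, i.e. |z| > 1 for every root.
This is linear in z: 1 + (-1.075) z = 0  =>  z = -1/(-1.075) = 0.930233,  |z| = 0.930233.
Moduli of all roots: 0.9302.
All moduli strictly greater than 1? No.
Verdict: Not stationary.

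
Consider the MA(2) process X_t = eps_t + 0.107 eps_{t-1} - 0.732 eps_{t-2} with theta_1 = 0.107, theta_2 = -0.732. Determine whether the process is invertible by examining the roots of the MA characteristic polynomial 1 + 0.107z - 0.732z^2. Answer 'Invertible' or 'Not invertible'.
\text{Invertible}

The MA(q) characteristic polynomial is P(z) = 1 + 0.107z - 0.732z^2.
Invertibility requires all roots to lie outside the unit circle, i.e. |z| > 1 for every root.
Set 1 + (0.107) z + (-0.732) z^2 = 0, i.e. a z^2 + b z + c = 0 with a = -0.732, b = 0.107, c = 1.
Discriminant D = b^2 - 4ac = (0.107)^2 - 4*(-0.732)*1 = 0.011449 - (-2.928) = 2.939449.
D >= 0, so the roots are real: z = (-b +/- sqrt(D)) / (2a) = (-0.107 +/- 1.714482) / (-1.464).
  z_1 = (-0.107 + 1.714482) / (-1.464) = -1.098,   |z_1| = 1.098.
  z_2 = (-0.107 - 1.714482) / (-1.464) = 1.2442,   |z_2| = 1.2442.
Moduli of all roots: 1.0980, 1.2442.
All moduli strictly greater than 1? Yes.
Verdict: Invertible.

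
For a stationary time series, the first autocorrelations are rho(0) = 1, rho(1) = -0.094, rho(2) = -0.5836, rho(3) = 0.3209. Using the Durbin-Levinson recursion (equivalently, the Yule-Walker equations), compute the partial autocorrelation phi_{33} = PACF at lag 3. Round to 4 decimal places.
\phi_{33} = 0.2779

The PACF at lag k is phi_{kk}, the last component of the solution
to the Yule-Walker system G_k phi = r_k where
  (G_k)_{ij} = rho(|i - j|), (r_k)_i = rho(i), i,j = 1..k.
Equivalently, Durbin-Levinson gives phi_{kk} iteratively:
  phi_{11} = rho(1)
  phi_{kk} = [rho(k) - sum_{j=1..k-1} phi_{k-1,j} rho(k-j)]
            / [1 - sum_{j=1..k-1} phi_{k-1,j} rho(j)],
  phi_{k,j} = phi_{k-1,j} - phi_{kk} phi_{k-1,k-j},  j = 1..k-1.
Step k = 1:
  phi_11 = rho(1) = -0.094.
Step k = 2:
  phi_22 = [rho(2) - phi_11 rho(1)] / [1 - phi_11 rho(1)] = [-0.5836 - (-0.094)(-0.094)] / [1 - (-0.094)(-0.094)]
         = -0.592436 / 0.991164 = -0.597717.
  Update: phi_21 = phi_11 - phi_22 phi_11 = -0.094 - (-0.597717)(-0.094) = -0.150185.
Step k = 3:
  phi_33 = [rho(3) - phi_21 rho(2) - phi_22 rho(1)] / [1 - phi_21 rho(1) - phi_22 rho(2)]
    numerator   = 0.3209 - (-0.150185)(-0.5836) - (-0.597717)(-0.094) = 0.17706634
    denominator = 1 - (-0.150185)(-0.094) - (-0.597717)(-0.5836) = 0.63705468
  phi_33 = 0.17706634 / 0.63705468 = 0.2779.
Therefore phi_{33} = 0.2779.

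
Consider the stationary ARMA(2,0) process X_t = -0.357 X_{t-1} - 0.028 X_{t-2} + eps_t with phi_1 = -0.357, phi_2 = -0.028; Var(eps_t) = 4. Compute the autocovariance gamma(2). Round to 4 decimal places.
\gamma(2) = 0.4369

Multiply the model equation by X_{t-k} and take expectations. With theta_0 = psi_0 = 1 and psi_j the MA(infinity) weights, this gives
  gamma(k) - sum_i phi_i gamma(k-i) = c_k,
  c_k = sigma^2 * sum_{j=k..q} theta_j psi_{j-k}   (c_k = 0 for k > q),
using gamma(-m) = gamma(m).
Pure AR (q = 0): c_0 = sigma^2 = 4, c_k = 0 for k >= 1.
Equations for k = 0, 1, 2 (AR order 2, c_2 = 0):
  (E0) gamma(0) = phi_1 gamma(1) + phi_2 gamma(2) + c_0
  (E1) gamma(1) = phi_1 gamma(0) + phi_2 gamma(1) + c_1
  (E2) gamma(2) = phi_1 gamma(1) + phi_2 gamma(0)
From (E1): gamma(1) = A gamma(0) + B with
  A = phi_1 / (1 - phi_2) = -0.357 / 1.028 = -0.347276,   B = c_1 / (1 - phi_2) = 0 / 1.028 = 0.
Insert (E2) into (E0): gamma(0) (1 - phi_2^2) = phi_1 (1 + phi_2) gamma(1) + c_0.
  phi_1 (1 + phi_2) = (-0.357)(0.972) = -0.347004,   1 - phi_2^2 = 0.999216.
Replace gamma(1) by A gamma(0) + B and collect gamma(0):
  gamma(0) [0.999216 - (-0.347004)(-0.347276)] = c_0 = 4
  gamma(0) * 0.87871 = 4
  gamma(0) = 4 / 0.87871 = 4.552129.
  gamma(1) = A gamma(0) = (-0.347276)(4.552129) = -1.580846.
  gamma(2) = phi_1 gamma(1) + phi_2 gamma(0) = (-0.357)(-1.580846) + (-0.028)(4.552129) = 0.436903.
Therefore gamma(2) = 0.4369 (to 4 decimal places).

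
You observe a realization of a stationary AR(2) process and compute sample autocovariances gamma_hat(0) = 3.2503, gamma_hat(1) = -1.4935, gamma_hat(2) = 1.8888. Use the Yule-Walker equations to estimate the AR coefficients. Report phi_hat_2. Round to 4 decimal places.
\hat\phi_{2} = 0.4690

The Yule-Walker equations for an AR(p) process read, in matrix form,
  Gamma_p phi = r_p,   with   (Gamma_p)_{ij} = gamma(|i - j|),
                       (r_p)_i = gamma(i),   i,j = 1..p.
Substitute the sample gammas (Toeplitz matrix and right-hand side of size 2):
  Gamma_p = [[3.2503, -1.4935], [-1.4935, 3.2503]]
  r_p     = [-1.4935, 1.8888]
Written out:
  3.2503 phi_1 - 1.4935 phi_2 = -1.4935
  -1.4935 phi_1 + 3.2503 phi_2 = 1.8888
Solve by Cramer's rule:
  det = gamma(0)^2 - gamma(1)^2 = (3.2503)^2 - (-1.4935)^2 = 10.56445009 - 2.23054225 = 8.33390784
  phi_hat_1 = [gamma(1) gamma(0) - gamma(1) gamma(2)] / det = [(-1.4935)(3.2503) - (-1.4935)(1.8888)] / 8.33390784 = -2.03340025 / 8.33390784 = -0.244
  phi_hat_2 = [gamma(0) gamma(2) - gamma(1)^2] / det = [(3.2503)(1.8888) - (-1.4935)^2] / 8.33390784 = 3.90862439 / 8.33390784 = 0.469
So phi_hat = [-0.2440, 0.4690].
Therefore phi_hat_2 = 0.4690.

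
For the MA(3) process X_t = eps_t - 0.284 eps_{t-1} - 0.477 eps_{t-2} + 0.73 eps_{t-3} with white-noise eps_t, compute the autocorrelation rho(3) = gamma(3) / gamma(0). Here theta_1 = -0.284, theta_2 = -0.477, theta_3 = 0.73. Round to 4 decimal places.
\rho(3) = 0.3965

For an MA(q) process with theta_0 = 1, the autocovariance is
  gamma(k) = sigma^2 * sum_{i=0..q-k} theta_i * theta_{i+k},
and rho(k) = gamma(k) / gamma(0). Sigma^2 cancels.
  numerator   = (1)*(0.73) = 0.73.
  denominator = (1)^2 + (-0.284)^2 + (-0.477)^2 + (0.73)^2 = 1.841085.
  rho(3) = 0.73 / 1.841085 = 0.3965.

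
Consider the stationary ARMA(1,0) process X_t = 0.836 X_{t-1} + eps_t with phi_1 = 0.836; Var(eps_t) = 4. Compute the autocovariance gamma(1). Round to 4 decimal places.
\gamma(1) = 11.1058

Multiply the model equation by X_{t-k} and take expectations. With theta_0 = psi_0 = 1 and psi_j the MA(infinity) weights, this gives
  gamma(k) - sum_i phi_i gamma(k-i) = c_k,
  c_k = sigma^2 * sum_{j=k..q} theta_j psi_{j-k}   (c_k = 0 for k > q),
using gamma(-m) = gamma(m).
Pure AR (q = 0): c_0 = sigma^2 = 4, c_k = 0 for k >= 1.
Equations for k = 0 and k = 1 (AR order 1):
  gamma(0) = phi_1 gamma(1) + c_0
  gamma(1) = phi_1 gamma(0) + c_1
Substituting the second into the first: gamma(0) (1 - phi_1^2) = c_0 + phi_1 c_1, so
  gamma(0) = c_0 / (1 - phi_1^2) = 4 / (1 - (0.836)^2) = 4 / 0.301104 = 13.284447.
  gamma(1) = phi_1 gamma(0) = (0.836)(13.284447) = 11.105797.
Therefore gamma(1) = 11.1058 (to 4 decimal places).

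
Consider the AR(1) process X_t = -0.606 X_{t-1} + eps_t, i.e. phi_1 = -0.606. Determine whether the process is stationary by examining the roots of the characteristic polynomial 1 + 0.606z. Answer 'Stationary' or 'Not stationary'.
\text{Stationary}

The AR(p) characteristic polynomial is P(z) = 1 + 0.606z.
Stationarity requires all roots to lie outside the unit circle, i.e. |z| > 1 for every root.
This is linear in z: 1 + (0.606) z = 0  =>  z = -1/(0.606) = -1.650165,  |z| = 1.650165.
Moduli of all roots: 1.6502.
All moduli strictly greater than 1? Yes.
Verdict: Stationary.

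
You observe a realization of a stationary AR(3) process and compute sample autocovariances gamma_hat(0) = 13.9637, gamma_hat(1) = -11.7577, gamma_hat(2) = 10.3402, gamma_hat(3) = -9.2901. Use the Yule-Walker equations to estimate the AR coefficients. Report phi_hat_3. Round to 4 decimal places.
\hat\phi_{3} = -0.0630

The Yule-Walker equations for an AR(p) process read, in matrix form,
  Gamma_p phi = r_p,   with   (Gamma_p)_{ij} = gamma(|i - j|),
                       (r_p)_i = gamma(i),   i,j = 1..p.
Substitute the sample gammas (Toeplitz matrix and right-hand side of size 3):
  Gamma_p = [[13.9637, -11.7577, 10.3402], [-11.7577, 13.9637, -11.7577], [10.3402, -11.7577, 13.9637]]
  r_p     = [-11.7577, 10.3402, -9.2901]
Written out (R1..R3):
  (R1) 13.9637 phi_1 - 11.7577 phi_2 + 10.3402 phi_3 = -11.7577
  (R2) -11.7577 phi_1 + 13.9637 phi_2 - 11.7577 phi_3 = 10.3402
  (R3) 10.3402 phi_1 - 11.7577 phi_2 + 13.9637 phi_3 = -9.2901
Gaussian elimination:
  R2 <- R2 - (-11.7577/13.9637) R1 = R2 - (-0.842019) R1:  4.063494 phi_2 - 3.051056 phi_3 = 0.439994
  R3 <- R3 - (10.3402/13.9637) R1 = R3 - (0.740506) R1:  -3.051056 phi_2 + 6.306723 phi_3 = -0.583456
  R3 <- R3 - (-3.051056/4.063494) R2 = R3 - (-0.750845) R2:  4.015851 phi_3 = -0.253088
Back-substitution:
  phi_hat_3 = -0.253088 / 4.015851 = -0.063022
  phi_hat_2 = (0.439994 - (-3.051056)(-0.063022)) / 4.063494 = 0.06096
  phi_hat_1 = (-11.7577 - (-11.7577)(0.06096) - (10.3402)(-0.063022)) / 13.9637 = -0.744021
So phi_hat = [-0.7440, 0.0610, -0.0630].
Therefore phi_hat_3 = -0.0630.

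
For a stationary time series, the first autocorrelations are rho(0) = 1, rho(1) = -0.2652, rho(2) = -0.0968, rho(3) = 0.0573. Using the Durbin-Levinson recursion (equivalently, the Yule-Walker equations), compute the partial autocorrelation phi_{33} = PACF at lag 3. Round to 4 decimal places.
\phi_{33} = -0.0230

The PACF at lag k is phi_{kk}, the last component of the solution
to the Yule-Walker system G_k phi = r_k where
  (G_k)_{ij} = rho(|i - j|), (r_k)_i = rho(i), i,j = 1..k.
Equivalently, Durbin-Levinson gives phi_{kk} iteratively:
  phi_{11} = rho(1)
  phi_{kk} = [rho(k) - sum_{j=1..k-1} phi_{k-1,j} rho(k-j)]
            / [1 - sum_{j=1..k-1} phi_{k-1,j} rho(j)],
  phi_{k,j} = phi_{k-1,j} - phi_{kk} phi_{k-1,k-j},  j = 1..k-1.
Step k = 1:
  phi_11 = rho(1) = -0.2652.
Step k = 2:
  phi_22 = [rho(2) - phi_11 rho(1)] / [1 - phi_11 rho(1)] = [-0.0968 - (-0.2652)(-0.2652)] / [1 - (-0.2652)(-0.2652)]
         = -0.16713104 / 0.92966896 = -0.179775.
  Update: phi_21 = phi_11 - phi_22 phi_11 = -0.2652 - (-0.179775)(-0.2652) = -0.312876.
Step k = 3:
  phi_33 = [rho(3) - phi_21 rho(2) - phi_22 rho(1)] / [1 - phi_21 rho(1) - phi_22 rho(2)]
    numerator   = 0.0573 - (-0.312876)(-0.0968) - (-0.179775)(-0.2652) = -0.0206627
    denominator = 1 - (-0.312876)(-0.2652) - (-0.179775)(-0.0968) = 0.89962301
  phi_33 = -0.0206627 / 0.89962301 = -0.023.
Therefore phi_{33} = -0.0230.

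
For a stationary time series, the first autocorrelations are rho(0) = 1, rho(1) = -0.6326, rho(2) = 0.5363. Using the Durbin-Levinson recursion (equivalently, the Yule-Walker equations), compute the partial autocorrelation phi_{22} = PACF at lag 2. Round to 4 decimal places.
\phi_{22} = 0.2269

The PACF at lag k is phi_{kk}, the last component of the solution
to the Yule-Walker system G_k phi = r_k where
  (G_k)_{ij} = rho(|i - j|), (r_k)_i = rho(i), i,j = 1..k.
Equivalently, Durbin-Levinson gives phi_{kk} iteratively:
  phi_{11} = rho(1)
  phi_{kk} = [rho(k) - sum_{j=1..k-1} phi_{k-1,j} rho(k-j)]
            / [1 - sum_{j=1..k-1} phi_{k-1,j} rho(j)],
  phi_{k,j} = phi_{k-1,j} - phi_{kk} phi_{k-1,k-j},  j = 1..k-1.
Step k = 1:
  phi_11 = rho(1) = -0.6326.
Step k = 2:
  phi_22 = [rho(2) - phi_11 rho(1)] / [1 - phi_11 rho(1)] = [0.5363 - (-0.6326)(-0.6326)] / [1 - (-0.6326)(-0.6326)]
         = 0.13611724 / 0.59981724 = 0.2269.
Therefore phi_{22} = 0.2269.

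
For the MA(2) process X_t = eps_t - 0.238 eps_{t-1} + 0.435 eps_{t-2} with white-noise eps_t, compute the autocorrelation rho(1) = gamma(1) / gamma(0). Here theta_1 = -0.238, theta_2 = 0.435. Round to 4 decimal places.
\rho(1) = -0.2741

For an MA(q) process with theta_0 = 1, the autocovariance is
  gamma(k) = sigma^2 * sum_{i=0..q-k} theta_i * theta_{i+k},
and rho(k) = gamma(k) / gamma(0). Sigma^2 cancels.
  numerator   = (1)*(-0.238) + (-0.238)*(0.435) = -0.34153.
  denominator = (1)^2 + (-0.238)^2 + (0.435)^2 = 1.245869.
  rho(1) = -0.34153 / 1.245869 = -0.2741.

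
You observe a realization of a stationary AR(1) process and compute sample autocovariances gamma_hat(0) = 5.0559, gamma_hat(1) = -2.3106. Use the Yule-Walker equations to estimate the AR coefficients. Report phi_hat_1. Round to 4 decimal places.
\hat\phi_{1} = -0.4570

The Yule-Walker equations for an AR(p) process read, in matrix form,
  Gamma_p phi = r_p,   with   (Gamma_p)_{ij} = gamma(|i - j|),
                       (r_p)_i = gamma(i),   i,j = 1..p.
Substitute the sample gammas (Toeplitz matrix and right-hand side of size 1):
  Gamma_p = [[5.0559]]
  r_p     = [-2.3106]
With p = 1 this is the single equation gamma(0) phi_1 = gamma(1):
  phi_hat_1 = gamma(1) / gamma(0) = -2.3106 / 5.0559 = -0.4570.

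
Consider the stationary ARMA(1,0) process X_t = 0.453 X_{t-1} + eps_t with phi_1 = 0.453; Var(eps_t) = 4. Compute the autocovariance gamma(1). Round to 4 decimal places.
\gamma(1) = 2.2798

Multiply the model equation by X_{t-k} and take expectations. With theta_0 = psi_0 = 1 and psi_j the MA(infinity) weights, this gives
  gamma(k) - sum_i phi_i gamma(k-i) = c_k,
  c_k = sigma^2 * sum_{j=k..q} theta_j psi_{j-k}   (c_k = 0 for k > q),
using gamma(-m) = gamma(m).
Pure AR (q = 0): c_0 = sigma^2 = 4, c_k = 0 for k >= 1.
Equations for k = 0 and k = 1 (AR order 1):
  gamma(0) = phi_1 gamma(1) + c_0
  gamma(1) = phi_1 gamma(0) + c_1
Substituting the second into the first: gamma(0) (1 - phi_1^2) = c_0 + phi_1 c_1, so
  gamma(0) = c_0 / (1 - phi_1^2) = 4 / (1 - (0.453)^2) = 4 / 0.794791 = 5.03277.
  gamma(1) = phi_1 gamma(0) = (0.453)(5.03277) = 2.279845.
Therefore gamma(1) = 2.2798 (to 4 decimal places).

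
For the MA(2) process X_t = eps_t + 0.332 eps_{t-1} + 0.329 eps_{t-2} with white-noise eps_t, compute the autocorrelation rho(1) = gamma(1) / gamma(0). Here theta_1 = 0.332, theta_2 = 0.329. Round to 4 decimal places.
\rho(1) = 0.3621

For an MA(q) process with theta_0 = 1, the autocovariance is
  gamma(k) = sigma^2 * sum_{i=0..q-k} theta_i * theta_{i+k},
and rho(k) = gamma(k) / gamma(0). Sigma^2 cancels.
  numerator   = (1)*(0.332) + (0.332)*(0.329) = 0.441228.
  denominator = (1)^2 + (0.332)^2 + (0.329)^2 = 1.218465.
  rho(1) = 0.441228 / 1.218465 = 0.3621.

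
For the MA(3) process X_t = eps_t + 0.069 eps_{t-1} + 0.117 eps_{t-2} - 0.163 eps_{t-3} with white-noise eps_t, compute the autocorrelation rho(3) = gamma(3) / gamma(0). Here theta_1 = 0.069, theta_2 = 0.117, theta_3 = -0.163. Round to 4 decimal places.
\rho(3) = -0.1560

For an MA(q) process with theta_0 = 1, the autocovariance is
  gamma(k) = sigma^2 * sum_{i=0..q-k} theta_i * theta_{i+k},
and rho(k) = gamma(k) / gamma(0). Sigma^2 cancels.
  numerator   = (1)*(-0.163) = -0.163.
  denominator = (1)^2 + (0.069)^2 + (0.117)^2 + (-0.163)^2 = 1.045019.
  rho(3) = -0.163 / 1.045019 = -0.1560.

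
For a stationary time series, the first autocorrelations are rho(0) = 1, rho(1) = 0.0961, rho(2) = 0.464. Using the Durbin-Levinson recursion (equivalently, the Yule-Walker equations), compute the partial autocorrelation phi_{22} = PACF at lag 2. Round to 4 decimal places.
\phi_{22} = 0.4590

The PACF at lag k is phi_{kk}, the last component of the solution
to the Yule-Walker system G_k phi = r_k where
  (G_k)_{ij} = rho(|i - j|), (r_k)_i = rho(i), i,j = 1..k.
Equivalently, Durbin-Levinson gives phi_{kk} iteratively:
  phi_{11} = rho(1)
  phi_{kk} = [rho(k) - sum_{j=1..k-1} phi_{k-1,j} rho(k-j)]
            / [1 - sum_{j=1..k-1} phi_{k-1,j} rho(j)],
  phi_{k,j} = phi_{k-1,j} - phi_{kk} phi_{k-1,k-j},  j = 1..k-1.
Step k = 1:
  phi_11 = rho(1) = 0.0961.
Step k = 2:
  phi_22 = [rho(2) - phi_11 rho(1)] / [1 - phi_11 rho(1)] = [0.464 - (0.0961)(0.0961)] / [1 - (0.0961)(0.0961)]
         = 0.45476479 / 0.99076479 = 0.459.
Therefore phi_{22} = 0.4590.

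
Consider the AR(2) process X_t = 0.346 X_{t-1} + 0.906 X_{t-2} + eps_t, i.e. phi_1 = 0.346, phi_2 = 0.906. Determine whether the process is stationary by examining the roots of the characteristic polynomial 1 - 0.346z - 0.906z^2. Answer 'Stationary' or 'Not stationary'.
\text{Not stationary}

The AR(p) characteristic polynomial is P(z) = 1 - 0.346z - 0.906z^2.
Stationarity requires all roots to lie outside the unit circle, i.e. |z| > 1 for every root.
Set 1 + (-0.346) z + (-0.906) z^2 = 0, i.e. a z^2 + b z + c = 0 with a = -0.906, b = -0.346, c = 1.
Discriminant D = b^2 - 4ac = (-0.346)^2 - 4*(-0.906)*1 = 0.119716 - (-3.624) = 3.743716.
D >= 0, so the roots are real: z = (-b +/- sqrt(D)) / (2a) = (0.346 +/- 1.934868) / (-1.812).
  z_1 = (0.346 + 1.934868) / (-1.812) = -1.2588,   |z_1| = 1.2588.
  z_2 = (0.346 - 1.934868) / (-1.812) = 0.8769,   |z_2| = 0.8769.
Moduli of all roots: 1.2588, 0.8769.
All moduli strictly greater than 1? No.
Verdict: Not stationary.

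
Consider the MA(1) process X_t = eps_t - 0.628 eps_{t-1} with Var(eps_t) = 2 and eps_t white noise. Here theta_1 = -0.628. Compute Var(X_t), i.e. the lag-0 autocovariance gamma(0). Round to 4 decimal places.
\gamma(0) = 2.7888

For an MA(q) process X_t = eps_t + sum_i theta_i eps_{t-i} with
Var(eps_t) = sigma^2, the variance is
  gamma(0) = sigma^2 * (1 + sum_i theta_i^2).
  sum_i theta_i^2 = (-0.628)^2 = 0.394384.
  gamma(0) = 2 * (1 + 0.394384) = 2 * 1.394384 = 2.788768, which rounds to 2.7888.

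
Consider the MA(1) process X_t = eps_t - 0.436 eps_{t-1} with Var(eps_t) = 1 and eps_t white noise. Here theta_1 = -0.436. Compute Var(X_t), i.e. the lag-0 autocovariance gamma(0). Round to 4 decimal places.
\gamma(0) = 1.1901

For an MA(q) process X_t = eps_t + sum_i theta_i eps_{t-i} with
Var(eps_t) = sigma^2, the variance is
  gamma(0) = sigma^2 * (1 + sum_i theta_i^2).
  sum_i theta_i^2 = (-0.436)^2 = 0.190096.
  gamma(0) = 1 * (1 + 0.190096) = 1 * 1.190096 = 1.190096, which rounds to 1.1901.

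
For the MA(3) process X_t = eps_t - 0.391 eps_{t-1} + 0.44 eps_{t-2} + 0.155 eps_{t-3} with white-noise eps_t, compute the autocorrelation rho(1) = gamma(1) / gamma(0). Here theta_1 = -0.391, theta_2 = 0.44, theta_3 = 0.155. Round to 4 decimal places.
\rho(1) = -0.3611

For an MA(q) process with theta_0 = 1, the autocovariance is
  gamma(k) = sigma^2 * sum_{i=0..q-k} theta_i * theta_{i+k},
and rho(k) = gamma(k) / gamma(0). Sigma^2 cancels.
  numerator   = (1)*(-0.391) + (-0.391)*(0.44) + (0.44)*(0.155) = -0.49484.
  denominator = (1)^2 + (-0.391)^2 + (0.44)^2 + (0.155)^2 = 1.370506.
  rho(1) = -0.49484 / 1.370506 = -0.3611.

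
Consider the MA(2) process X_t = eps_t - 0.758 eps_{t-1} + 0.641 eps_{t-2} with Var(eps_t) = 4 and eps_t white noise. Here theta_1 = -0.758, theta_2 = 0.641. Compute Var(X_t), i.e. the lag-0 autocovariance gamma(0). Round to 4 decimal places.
\gamma(0) = 7.9418

For an MA(q) process X_t = eps_t + sum_i theta_i eps_{t-i} with
Var(eps_t) = sigma^2, the variance is
  gamma(0) = sigma^2 * (1 + sum_i theta_i^2).
  sum_i theta_i^2 = (-0.758)^2 + (0.641)^2 = 0.574564 + 0.410881 = 0.985445.
  gamma(0) = 4 * (1 + 0.985445) = 4 * 1.985445 = 7.94178, which rounds to 7.9418.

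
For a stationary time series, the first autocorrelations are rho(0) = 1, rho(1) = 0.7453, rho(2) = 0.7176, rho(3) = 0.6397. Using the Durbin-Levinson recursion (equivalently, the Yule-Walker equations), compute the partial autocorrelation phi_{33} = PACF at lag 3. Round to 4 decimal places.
\phi_{33} = 0.0729

The PACF at lag k is phi_{kk}, the last component of the solution
to the Yule-Walker system G_k phi = r_k where
  (G_k)_{ij} = rho(|i - j|), (r_k)_i = rho(i), i,j = 1..k.
Equivalently, Durbin-Levinson gives phi_{kk} iteratively:
  phi_{11} = rho(1)
  phi_{kk} = [rho(k) - sum_{j=1..k-1} phi_{k-1,j} rho(k-j)]
            / [1 - sum_{j=1..k-1} phi_{k-1,j} rho(j)],
  phi_{k,j} = phi_{k-1,j} - phi_{kk} phi_{k-1,k-j},  j = 1..k-1.
Step k = 1:
  phi_11 = rho(1) = 0.7453.
Step k = 2:
  phi_22 = [rho(2) - phi_11 rho(1)] / [1 - phi_11 rho(1)] = [0.7176 - (0.7453)(0.7453)] / [1 - (0.7453)(0.7453)]
         = 0.16212791 / 0.44452791 = 0.364719.
  Update: phi_21 = phi_11 - phi_22 phi_11 = 0.7453 - (0.364719)(0.7453) = 0.473475.
Step k = 3:
  phi_33 = [rho(3) - phi_21 rho(2) - phi_22 rho(1)] / [1 - phi_21 rho(1) - phi_22 rho(2)]
    numerator   = 0.6397 - (0.473475)(0.7176) - (0.364719)(0.7453) = 0.02810926
    denominator = 1 - (0.473475)(0.7453) - (0.364719)(0.7176) = 0.38539673
  phi_33 = 0.02810926 / 0.38539673 = 0.0729.
Therefore phi_{33} = 0.0729.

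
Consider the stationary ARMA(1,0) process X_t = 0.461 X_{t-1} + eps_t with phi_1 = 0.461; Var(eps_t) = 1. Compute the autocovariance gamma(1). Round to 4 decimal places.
\gamma(1) = 0.5854

Multiply the model equation by X_{t-k} and take expectations. With theta_0 = psi_0 = 1 and psi_j the MA(infinity) weights, this gives
  gamma(k) - sum_i phi_i gamma(k-i) = c_k,
  c_k = sigma^2 * sum_{j=k..q} theta_j psi_{j-k}   (c_k = 0 for k > q),
using gamma(-m) = gamma(m).
Pure AR (q = 0): c_0 = sigma^2 = 1, c_k = 0 for k >= 1.
Equations for k = 0 and k = 1 (AR order 1):
  gamma(0) = phi_1 gamma(1) + c_0
  gamma(1) = phi_1 gamma(0) + c_1
Substituting the second into the first: gamma(0) (1 - phi_1^2) = c_0 + phi_1 c_1, so
  gamma(0) = c_0 / (1 - phi_1^2) = 1 / (1 - (0.461)^2) = 1 / 0.787479 = 1.269875.
  gamma(1) = phi_1 gamma(0) = (0.461)(1.269875) = 0.585412.
Therefore gamma(1) = 0.5854 (to 4 decimal places).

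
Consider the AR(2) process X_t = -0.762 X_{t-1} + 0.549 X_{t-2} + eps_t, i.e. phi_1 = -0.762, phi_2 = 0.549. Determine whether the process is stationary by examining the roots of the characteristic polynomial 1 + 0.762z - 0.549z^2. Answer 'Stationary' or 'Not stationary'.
\text{Not stationary}

The AR(p) characteristic polynomial is P(z) = 1 + 0.762z - 0.549z^2.
Stationarity requires all roots to lie outside the unit circle, i.e. |z| > 1 for every root.
Set 1 + (0.762) z + (-0.549) z^2 = 0, i.e. a z^2 + b z + c = 0 with a = -0.549, b = 0.762, c = 1.
Discriminant D = b^2 - 4ac = (0.762)^2 - 4*(-0.549)*1 = 0.580644 - (-2.196) = 2.776644.
D >= 0, so the roots are real: z = (-b +/- sqrt(D)) / (2a) = (-0.762 +/- 1.666326) / (-1.098).
  z_1 = (-0.762 + 1.666326) / (-1.098) = -0.8236,   |z_1| = 0.8236.
  z_2 = (-0.762 - 1.666326) / (-1.098) = 2.2116,   |z_2| = 2.2116.
Moduli of all roots: 0.8236, 2.2116.
All moduli strictly greater than 1? No.
Verdict: Not stationary.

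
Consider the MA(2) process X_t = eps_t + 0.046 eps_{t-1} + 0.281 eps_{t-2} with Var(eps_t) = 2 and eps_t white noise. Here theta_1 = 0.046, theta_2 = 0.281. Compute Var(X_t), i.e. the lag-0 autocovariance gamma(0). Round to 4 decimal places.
\gamma(0) = 2.1622

For an MA(q) process X_t = eps_t + sum_i theta_i eps_{t-i} with
Var(eps_t) = sigma^2, the variance is
  gamma(0) = sigma^2 * (1 + sum_i theta_i^2).
  sum_i theta_i^2 = (0.046)^2 + (0.281)^2 = 0.002116 + 0.078961 = 0.081077.
  gamma(0) = 2 * (1 + 0.081077) = 2 * 1.081077 = 2.162154, which rounds to 2.1622.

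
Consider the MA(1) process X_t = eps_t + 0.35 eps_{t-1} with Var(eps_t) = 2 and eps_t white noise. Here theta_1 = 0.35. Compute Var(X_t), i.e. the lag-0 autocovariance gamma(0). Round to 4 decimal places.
\gamma(0) = 2.2450

For an MA(q) process X_t = eps_t + sum_i theta_i eps_{t-i} with
Var(eps_t) = sigma^2, the variance is
  gamma(0) = sigma^2 * (1 + sum_i theta_i^2).
  sum_i theta_i^2 = (0.35)^2 = 0.1225.
  gamma(0) = 2 * (1 + 0.1225) = 2 * 1.1225 = 2.245, which rounds to 2.2450.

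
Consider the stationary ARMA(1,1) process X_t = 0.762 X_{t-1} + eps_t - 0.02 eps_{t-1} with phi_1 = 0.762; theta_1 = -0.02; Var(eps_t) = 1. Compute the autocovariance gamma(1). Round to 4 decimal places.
\gamma(1) = 1.7424

Multiply the model equation by X_{t-k} and take expectations. With theta_0 = psi_0 = 1 and psi_j the MA(infinity) weights, this gives
  gamma(k) - sum_i phi_i gamma(k-i) = c_k,
  c_k = sigma^2 * sum_{j=k..q} theta_j psi_{j-k}   (c_k = 0 for k > q),
using gamma(-m) = gamma(m).
psi-weights needed (psi_j = theta_j + sum_i phi_i psi_{j-i}):
  psi_1 = theta_1 + phi_1 = -0.02 + (0.762) = 0.742
Right-hand sides:
  c_0 = sigma^2 (1 + theta_1 psi_1) = 1 * (1 + (-0.02)(0.742)) = 1 * 0.98516 = 0.98516
  c_1 = sigma^2 theta_1 = 1 * (-0.02) = -0.02
  c_2 = 0
Equations for k = 0 and k = 1 (AR order 1):
  gamma(0) = phi_1 gamma(1) + c_0
  gamma(1) = phi_1 gamma(0) + c_1
Substituting the second into the first: gamma(0) (1 - phi_1^2) = c_0 + phi_1 c_1, so
  gamma(0) = (c_0 + phi_1 c_1) / (1 - phi_1^2) = (0.98516 + (0.762)(-0.02)) / (1 - (0.762)^2) = 0.96992 / 0.419356 = 2.31288.
  gamma(1) = phi_1 gamma(0) + c_1 = (0.762)(2.31288) + (-0.02) = 1.742414.
Therefore gamma(1) = 1.7424 (to 4 decimal places).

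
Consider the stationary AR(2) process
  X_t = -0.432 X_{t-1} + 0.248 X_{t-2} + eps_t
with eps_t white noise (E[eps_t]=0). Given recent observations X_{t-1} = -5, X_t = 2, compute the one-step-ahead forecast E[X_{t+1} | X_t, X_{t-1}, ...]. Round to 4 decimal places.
E[X_{t+1} \mid \mathcal F_t] = -2.1040

For an AR(p) model X_t = c + sum_i phi_i X_{t-i} + eps_t, the
one-step-ahead conditional mean is
  E[X_{t+1} | X_t, ...] = c + sum_i phi_i X_{t+1-i}.
Substitute known values:
  E[X_{t+1} | ...] = (-0.432) * (2) + (0.248) * (-5)
                   = -2.1040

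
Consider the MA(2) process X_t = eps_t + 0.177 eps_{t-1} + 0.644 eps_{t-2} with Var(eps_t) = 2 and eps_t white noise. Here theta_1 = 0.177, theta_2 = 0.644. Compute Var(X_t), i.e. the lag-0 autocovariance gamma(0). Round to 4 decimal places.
\gamma(0) = 2.8921

For an MA(q) process X_t = eps_t + sum_i theta_i eps_{t-i} with
Var(eps_t) = sigma^2, the variance is
  gamma(0) = sigma^2 * (1 + sum_i theta_i^2).
  sum_i theta_i^2 = (0.177)^2 + (0.644)^2 = 0.031329 + 0.414736 = 0.446065.
  gamma(0) = 2 * (1 + 0.446065) = 2 * 1.446065 = 2.89213, which rounds to 2.8921.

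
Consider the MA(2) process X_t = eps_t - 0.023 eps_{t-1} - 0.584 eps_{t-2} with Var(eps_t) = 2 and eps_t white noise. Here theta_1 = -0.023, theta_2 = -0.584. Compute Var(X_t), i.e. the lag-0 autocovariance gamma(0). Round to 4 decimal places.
\gamma(0) = 2.6832

For an MA(q) process X_t = eps_t + sum_i theta_i eps_{t-i} with
Var(eps_t) = sigma^2, the variance is
  gamma(0) = sigma^2 * (1 + sum_i theta_i^2).
  sum_i theta_i^2 = (-0.023)^2 + (-0.584)^2 = 0.000529 + 0.341056 = 0.341585.
  gamma(0) = 2 * (1 + 0.341585) = 2 * 1.341585 = 2.68317, which rounds to 2.6832.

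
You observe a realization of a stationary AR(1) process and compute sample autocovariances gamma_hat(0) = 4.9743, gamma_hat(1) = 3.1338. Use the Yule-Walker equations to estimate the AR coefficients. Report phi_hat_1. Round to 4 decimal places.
\hat\phi_{1} = 0.6300

The Yule-Walker equations for an AR(p) process read, in matrix form,
  Gamma_p phi = r_p,   with   (Gamma_p)_{ij} = gamma(|i - j|),
                       (r_p)_i = gamma(i),   i,j = 1..p.
Substitute the sample gammas (Toeplitz matrix and right-hand side of size 1):
  Gamma_p = [[4.9743]]
  r_p     = [3.1338]
With p = 1 this is the single equation gamma(0) phi_1 = gamma(1):
  phi_hat_1 = gamma(1) / gamma(0) = 3.1338 / 4.9743 = 0.6300.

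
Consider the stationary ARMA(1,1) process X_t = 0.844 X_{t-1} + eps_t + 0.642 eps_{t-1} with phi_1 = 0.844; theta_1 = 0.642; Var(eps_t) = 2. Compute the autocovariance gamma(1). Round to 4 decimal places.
\gamma(1) = 15.9296

Multiply the model equation by X_{t-k} and take expectations. With theta_0 = psi_0 = 1 and psi_j the MA(infinity) weights, this gives
  gamma(k) - sum_i phi_i gamma(k-i) = c_k,
  c_k = sigma^2 * sum_{j=k..q} theta_j psi_{j-k}   (c_k = 0 for k > q),
using gamma(-m) = gamma(m).
psi-weights needed (psi_j = theta_j + sum_i phi_i psi_{j-i}):
  psi_1 = theta_1 + phi_1 = 0.642 + (0.844) = 1.486
Right-hand sides:
  c_0 = sigma^2 (1 + theta_1 psi_1) = 2 * (1 + (0.642)(1.486)) = 2 * 1.954012 = 3.908024
  c_1 = sigma^2 theta_1 = 2 * (0.642) = 1.284
  c_2 = 0
Equations for k = 0 and k = 1 (AR order 1):
  gamma(0) = phi_1 gamma(1) + c_0
  gamma(1) = phi_1 gamma(0) + c_1
Substituting the second into the first: gamma(0) (1 - phi_1^2) = c_0 + phi_1 c_1, so
  gamma(0) = (c_0 + phi_1 c_1) / (1 - phi_1^2) = (3.908024 + (0.844)(1.284)) / (1 - (0.844)^2) = 4.99172 / 0.287664 = 17.352606.
  gamma(1) = phi_1 gamma(0) + c_1 = (0.844)(17.352606) + (1.284) = 15.929599.
Therefore gamma(1) = 15.9296 (to 4 decimal places).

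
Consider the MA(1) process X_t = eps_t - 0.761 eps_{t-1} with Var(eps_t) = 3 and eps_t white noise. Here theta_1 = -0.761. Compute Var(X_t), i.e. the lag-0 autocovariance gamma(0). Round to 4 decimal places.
\gamma(0) = 4.7374

For an MA(q) process X_t = eps_t + sum_i theta_i eps_{t-i} with
Var(eps_t) = sigma^2, the variance is
  gamma(0) = sigma^2 * (1 + sum_i theta_i^2).
  sum_i theta_i^2 = (-0.761)^2 = 0.579121.
  gamma(0) = 3 * (1 + 0.579121) = 3 * 1.579121 = 4.737363, which rounds to 4.7374.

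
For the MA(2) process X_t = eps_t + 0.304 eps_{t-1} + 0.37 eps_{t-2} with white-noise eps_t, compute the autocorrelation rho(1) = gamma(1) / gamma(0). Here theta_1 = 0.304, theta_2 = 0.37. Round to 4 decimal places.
\rho(1) = 0.3388

For an MA(q) process with theta_0 = 1, the autocovariance is
  gamma(k) = sigma^2 * sum_{i=0..q-k} theta_i * theta_{i+k},
and rho(k) = gamma(k) / gamma(0). Sigma^2 cancels.
  numerator   = (1)*(0.304) + (0.304)*(0.37) = 0.41648.
  denominator = (1)^2 + (0.304)^2 + (0.37)^2 = 1.229316.
  rho(1) = 0.41648 / 1.229316 = 0.3388.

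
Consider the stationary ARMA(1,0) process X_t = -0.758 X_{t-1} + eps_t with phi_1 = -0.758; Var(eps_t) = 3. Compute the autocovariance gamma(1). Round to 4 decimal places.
\gamma(1) = -5.3451

Multiply the model equation by X_{t-k} and take expectations. With theta_0 = psi_0 = 1 and psi_j the MA(infinity) weights, this gives
  gamma(k) - sum_i phi_i gamma(k-i) = c_k,
  c_k = sigma^2 * sum_{j=k..q} theta_j psi_{j-k}   (c_k = 0 for k > q),
using gamma(-m) = gamma(m).
Pure AR (q = 0): c_0 = sigma^2 = 3, c_k = 0 for k >= 1.
Equations for k = 0 and k = 1 (AR order 1):
  gamma(0) = phi_1 gamma(1) + c_0
  gamma(1) = phi_1 gamma(0) + c_1
Substituting the second into the first: gamma(0) (1 - phi_1^2) = c_0 + phi_1 c_1, so
  gamma(0) = c_0 / (1 - phi_1^2) = 3 / (1 - (-0.758)^2) = 3 / 0.425436 = 7.051589.
  gamma(1) = phi_1 gamma(0) = (-0.758)(7.051589) = -5.345105.
Therefore gamma(1) = -5.3451 (to 4 decimal places).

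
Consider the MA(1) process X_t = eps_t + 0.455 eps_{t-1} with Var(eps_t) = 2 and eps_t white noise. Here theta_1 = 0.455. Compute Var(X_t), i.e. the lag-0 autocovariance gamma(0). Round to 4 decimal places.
\gamma(0) = 2.4141

For an MA(q) process X_t = eps_t + sum_i theta_i eps_{t-i} with
Var(eps_t) = sigma^2, the variance is
  gamma(0) = sigma^2 * (1 + sum_i theta_i^2).
  sum_i theta_i^2 = (0.455)^2 = 0.207025.
  gamma(0) = 2 * (1 + 0.207025) = 2 * 1.207025 = 2.41405, which rounds to 2.4141.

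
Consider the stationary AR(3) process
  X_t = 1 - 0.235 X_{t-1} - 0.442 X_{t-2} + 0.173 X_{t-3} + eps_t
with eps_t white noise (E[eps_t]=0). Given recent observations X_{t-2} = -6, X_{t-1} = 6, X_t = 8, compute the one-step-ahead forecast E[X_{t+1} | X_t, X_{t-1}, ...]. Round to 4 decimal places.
E[X_{t+1} \mid \mathcal F_t] = -4.5700

For an AR(p) model X_t = c + sum_i phi_i X_{t-i} + eps_t, the
one-step-ahead conditional mean is
  E[X_{t+1} | X_t, ...] = c + sum_i phi_i X_{t+1-i}.
Substitute known values:
  E[X_{t+1} | ...] = 1 + (-0.235) * (8) + (-0.442) * (6) + (0.173) * (-6)
                   = -4.5700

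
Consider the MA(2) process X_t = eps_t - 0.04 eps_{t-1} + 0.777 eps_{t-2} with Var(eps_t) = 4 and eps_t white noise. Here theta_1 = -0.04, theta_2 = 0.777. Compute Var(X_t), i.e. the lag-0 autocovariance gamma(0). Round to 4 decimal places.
\gamma(0) = 6.4213

For an MA(q) process X_t = eps_t + sum_i theta_i eps_{t-i} with
Var(eps_t) = sigma^2, the variance is
  gamma(0) = sigma^2 * (1 + sum_i theta_i^2).
  sum_i theta_i^2 = (-0.04)^2 + (0.777)^2 = 0.0016 + 0.603729 = 0.605329.
  gamma(0) = 4 * (1 + 0.605329) = 4 * 1.605329 = 6.421316, which rounds to 6.4213.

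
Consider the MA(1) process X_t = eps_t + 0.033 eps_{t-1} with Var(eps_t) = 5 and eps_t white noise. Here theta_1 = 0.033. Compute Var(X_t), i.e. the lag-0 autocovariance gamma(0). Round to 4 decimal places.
\gamma(0) = 5.0054

For an MA(q) process X_t = eps_t + sum_i theta_i eps_{t-i} with
Var(eps_t) = sigma^2, the variance is
  gamma(0) = sigma^2 * (1 + sum_i theta_i^2).
  sum_i theta_i^2 = (0.033)^2 = 0.001089.
  gamma(0) = 5 * (1 + 0.001089) = 5 * 1.001089 = 5.005445, which rounds to 5.0054.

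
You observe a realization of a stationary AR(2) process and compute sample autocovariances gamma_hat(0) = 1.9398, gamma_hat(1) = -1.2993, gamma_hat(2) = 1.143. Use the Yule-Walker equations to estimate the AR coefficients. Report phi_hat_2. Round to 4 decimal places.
\hat\phi_{2} = 0.2550

The Yule-Walker equations for an AR(p) process read, in matrix form,
  Gamma_p phi = r_p,   with   (Gamma_p)_{ij} = gamma(|i - j|),
                       (r_p)_i = gamma(i),   i,j = 1..p.
Substitute the sample gammas (Toeplitz matrix and right-hand side of size 2):
  Gamma_p = [[1.9398, -1.2993], [-1.2993, 1.9398]]
  r_p     = [-1.2993, 1.143]
Written out:
  1.9398 phi_1 - 1.2993 phi_2 = -1.2993
  -1.2993 phi_1 + 1.9398 phi_2 = 1.143
Solve by Cramer's rule:
  det = gamma(0)^2 - gamma(1)^2 = (1.9398)^2 - (-1.2993)^2 = 3.76282404 - 1.68818049 = 2.07464355
  phi_hat_1 = [gamma(1) gamma(0) - gamma(1) gamma(2)] / det = [(-1.2993)(1.9398) - (-1.2993)(1.143)] / 2.07464355 = -1.03528224 / 2.07464355 = -0.499
  phi_hat_2 = [gamma(0) gamma(2) - gamma(1)^2] / det = [(1.9398)(1.143) - (-1.2993)^2] / 2.07464355 = 0.52901091 / 2.07464355 = 0.255
So phi_hat = [-0.4990, 0.2550].
Therefore phi_hat_2 = 0.2550.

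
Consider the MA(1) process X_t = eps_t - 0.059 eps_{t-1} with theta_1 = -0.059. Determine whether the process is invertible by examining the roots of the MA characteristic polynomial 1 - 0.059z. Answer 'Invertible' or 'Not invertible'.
\text{Invertible}

The MA(q) characteristic polynomial is P(z) = 1 - 0.059z.
Invertibility requires all roots to lie outside the unit circle, i.e. |z| > 1 for every root.
This is linear in z: 1 + (-0.059) z = 0  =>  z = -1/(-0.059) = 16.949153,  |z| = 16.949153.
Moduli of all roots: 16.9492.
All moduli strictly greater than 1? Yes.
Verdict: Invertible.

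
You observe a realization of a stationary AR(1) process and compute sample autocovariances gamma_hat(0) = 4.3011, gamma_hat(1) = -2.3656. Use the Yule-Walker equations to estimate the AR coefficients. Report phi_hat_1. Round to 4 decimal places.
\hat\phi_{1} = -0.5500

The Yule-Walker equations for an AR(p) process read, in matrix form,
  Gamma_p phi = r_p,   with   (Gamma_p)_{ij} = gamma(|i - j|),
                       (r_p)_i = gamma(i),   i,j = 1..p.
Substitute the sample gammas (Toeplitz matrix and right-hand side of size 1):
  Gamma_p = [[4.3011]]
  r_p     = [-2.3656]
With p = 1 this is the single equation gamma(0) phi_1 = gamma(1):
  phi_hat_1 = gamma(1) / gamma(0) = -2.3656 / 4.3011 = -0.5500.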